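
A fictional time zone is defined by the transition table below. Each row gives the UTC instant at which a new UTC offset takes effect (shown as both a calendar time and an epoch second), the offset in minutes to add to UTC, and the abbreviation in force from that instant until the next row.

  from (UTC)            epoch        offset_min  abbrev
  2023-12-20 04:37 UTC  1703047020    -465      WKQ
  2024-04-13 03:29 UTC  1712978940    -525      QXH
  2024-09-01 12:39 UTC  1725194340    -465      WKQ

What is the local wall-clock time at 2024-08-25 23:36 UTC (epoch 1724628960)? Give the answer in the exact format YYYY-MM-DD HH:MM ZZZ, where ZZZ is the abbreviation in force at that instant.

Query: 2024-08-25 23:36 UTC
Rule 2/3 (QXH, -08:45): 2024-04-13 03:29 UTC ≤ query < 2024-09-01 12:39 UTC
23·60 + 36 - 525 = 891 min
891 = 0·1440 + 891; 891 = 14·60 + 51 → 14:51, same day
→ 2024-08-25 14:51 QXH

2024-08-25 14:51 QXH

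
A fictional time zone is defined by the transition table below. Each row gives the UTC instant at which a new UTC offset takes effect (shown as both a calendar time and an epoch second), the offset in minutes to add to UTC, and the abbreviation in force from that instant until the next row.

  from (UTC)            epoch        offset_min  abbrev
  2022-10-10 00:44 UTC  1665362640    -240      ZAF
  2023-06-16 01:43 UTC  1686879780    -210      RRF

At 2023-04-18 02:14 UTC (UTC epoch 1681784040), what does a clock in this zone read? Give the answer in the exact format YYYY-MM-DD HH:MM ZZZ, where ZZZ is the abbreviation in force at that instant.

2023-04-17 22:14 ZAF

Query: 2023-04-18 02:14 UTC
Rule 1/2 (ZAF, -04:00): 2022-10-10 00:44 UTC ≤ query < 2023-06-16 01:43 UTC
2·60 + 14 - 240 = -106 min
-106 = -1·1440 + 1334; 1334 = 22·60 + 14 → 22:14, 2023-04-18 - 1 day = 2023-04-17
→ 2023-04-17 22:14 ZAF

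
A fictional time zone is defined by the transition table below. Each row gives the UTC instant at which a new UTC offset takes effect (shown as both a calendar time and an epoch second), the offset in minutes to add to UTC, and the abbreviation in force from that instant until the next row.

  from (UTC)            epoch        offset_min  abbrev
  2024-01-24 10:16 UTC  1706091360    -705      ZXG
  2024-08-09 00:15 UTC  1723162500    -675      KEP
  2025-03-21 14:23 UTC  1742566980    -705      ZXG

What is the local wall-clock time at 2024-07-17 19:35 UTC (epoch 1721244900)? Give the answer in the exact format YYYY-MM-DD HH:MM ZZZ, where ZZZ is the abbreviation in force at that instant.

2024-07-17 07:50 ZXG

Query: 2024-07-17 19:35 UTC
Rule 1/3 (ZXG, -11:45): 2024-01-24 10:16 UTC ≤ query < 2024-08-09 00:15 UTC
19·60 + 35 - 705 = 470 min
470 = 0·1440 + 470; 470 = 7·60 + 50 → 07:50, same day
→ 2024-07-17 07:50 ZXG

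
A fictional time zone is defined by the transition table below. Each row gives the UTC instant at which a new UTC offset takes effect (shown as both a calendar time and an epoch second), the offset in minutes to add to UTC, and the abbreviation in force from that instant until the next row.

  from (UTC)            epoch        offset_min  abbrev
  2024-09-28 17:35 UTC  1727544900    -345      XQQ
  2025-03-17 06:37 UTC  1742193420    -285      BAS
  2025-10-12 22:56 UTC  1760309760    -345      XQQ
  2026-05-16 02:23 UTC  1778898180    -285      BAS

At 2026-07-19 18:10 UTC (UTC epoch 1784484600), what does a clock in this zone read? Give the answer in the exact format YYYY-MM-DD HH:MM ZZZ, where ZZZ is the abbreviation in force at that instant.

2026-07-19 13:25 BAS

Query: 2026-07-19 18:10 UTC
Rule 4/4 (BAS, -04:45): 2026-05-16 02:23 UTC ≤ query < +∞
18·60 + 10 - 285 = 805 min
805 = 0·1440 + 805; 805 = 13·60 + 25 → 13:25, same day
→ 2026-07-19 13:25 BAS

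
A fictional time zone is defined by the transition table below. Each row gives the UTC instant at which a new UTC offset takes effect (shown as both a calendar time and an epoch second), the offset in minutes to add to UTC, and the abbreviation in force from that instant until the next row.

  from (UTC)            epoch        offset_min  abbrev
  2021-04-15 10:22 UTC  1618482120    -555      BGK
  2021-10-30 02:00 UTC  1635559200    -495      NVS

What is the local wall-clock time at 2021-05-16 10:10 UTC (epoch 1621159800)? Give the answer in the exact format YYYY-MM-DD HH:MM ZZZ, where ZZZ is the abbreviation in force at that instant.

2021-05-16 00:55 BGK

Query: 2021-05-16 10:10 UTC
Rule 1/2 (BGK, -09:15): 2021-04-15 10:22 UTC ≤ query < 2021-10-30 02:00 UTC
10·60 + 10 - 555 = 55 min
55 = 0·1440 + 55; 55 = 0·60 + 55 → 00:55, same day
→ 2021-05-16 00:55 BGK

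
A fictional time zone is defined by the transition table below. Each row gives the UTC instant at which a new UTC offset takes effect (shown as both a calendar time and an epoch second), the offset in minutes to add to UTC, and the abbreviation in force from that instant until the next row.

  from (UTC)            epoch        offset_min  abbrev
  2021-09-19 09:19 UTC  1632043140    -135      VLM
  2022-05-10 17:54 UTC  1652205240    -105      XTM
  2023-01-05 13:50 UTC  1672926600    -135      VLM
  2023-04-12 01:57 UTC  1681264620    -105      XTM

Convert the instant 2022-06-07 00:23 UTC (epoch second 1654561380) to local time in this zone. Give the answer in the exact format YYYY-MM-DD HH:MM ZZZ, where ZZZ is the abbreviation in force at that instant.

2022-06-06 22:38 XTM

Query: 2022-06-07 00:23 UTC
Rule 2/4 (XTM, -01:45): 2022-05-10 17:54 UTC ≤ query < 2023-01-05 13:50 UTC
0·60 + 23 - 105 = -82 min
-82 = -1·1440 + 1358; 1358 = 22·60 + 38 → 22:38, 2022-06-07 - 1 day = 2022-06-06
→ 2022-06-06 22:38 XTM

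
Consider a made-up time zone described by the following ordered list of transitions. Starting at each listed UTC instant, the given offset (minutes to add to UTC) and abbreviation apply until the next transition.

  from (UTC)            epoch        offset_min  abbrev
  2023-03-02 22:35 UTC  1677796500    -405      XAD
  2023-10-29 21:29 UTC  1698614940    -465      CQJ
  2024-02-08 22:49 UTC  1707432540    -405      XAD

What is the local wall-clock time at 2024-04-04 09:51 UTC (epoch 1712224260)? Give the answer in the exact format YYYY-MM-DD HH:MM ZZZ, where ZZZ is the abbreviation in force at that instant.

Query: 2024-04-04 09:51 UTC
Rule 3/3 (XAD, -06:45): 2024-02-08 22:49 UTC ≤ query < +∞
9·60 + 51 - 405 = 186 min
186 = 0·1440 + 186; 186 = 3·60 + 6 → 03:06, same day
→ 2024-04-04 03:06 XAD

2024-04-04 03:06 XAD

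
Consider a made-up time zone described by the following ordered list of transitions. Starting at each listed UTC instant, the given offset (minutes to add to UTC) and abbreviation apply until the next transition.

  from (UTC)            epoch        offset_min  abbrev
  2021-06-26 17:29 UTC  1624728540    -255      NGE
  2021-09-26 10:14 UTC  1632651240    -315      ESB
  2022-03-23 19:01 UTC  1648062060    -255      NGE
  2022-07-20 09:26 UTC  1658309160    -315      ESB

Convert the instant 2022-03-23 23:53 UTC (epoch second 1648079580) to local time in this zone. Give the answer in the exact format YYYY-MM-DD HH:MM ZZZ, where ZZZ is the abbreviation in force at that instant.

2022-03-23 19:38 NGE

Query: 2022-03-23 23:53 UTC
Rule 3/4 (NGE, -04:15): 2022-03-23 19:01 UTC ≤ query < 2022-07-20 09:26 UTC
23·60 + 53 - 255 = 1178 min
1178 = 0·1440 + 1178; 1178 = 19·60 + 38 → 19:38, same day
→ 2022-03-23 19:38 NGE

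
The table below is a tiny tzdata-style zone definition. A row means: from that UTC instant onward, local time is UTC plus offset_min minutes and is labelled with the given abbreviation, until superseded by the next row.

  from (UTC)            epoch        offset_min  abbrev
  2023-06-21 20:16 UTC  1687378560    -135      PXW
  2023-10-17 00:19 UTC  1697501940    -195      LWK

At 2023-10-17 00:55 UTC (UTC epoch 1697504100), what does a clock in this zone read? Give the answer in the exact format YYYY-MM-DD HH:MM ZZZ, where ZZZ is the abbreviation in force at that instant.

2023-10-16 21:40 LWK

Query: 2023-10-17 00:55 UTC
Rule 2/2 (LWK, -03:15): 2023-10-17 00:19 UTC ≤ query < +∞
0·60 + 55 - 195 = -140 min
-140 = -1·1440 + 1300; 1300 = 21·60 + 40 → 21:40, 2023-10-17 - 1 day = 2023-10-16
→ 2023-10-16 21:40 LWK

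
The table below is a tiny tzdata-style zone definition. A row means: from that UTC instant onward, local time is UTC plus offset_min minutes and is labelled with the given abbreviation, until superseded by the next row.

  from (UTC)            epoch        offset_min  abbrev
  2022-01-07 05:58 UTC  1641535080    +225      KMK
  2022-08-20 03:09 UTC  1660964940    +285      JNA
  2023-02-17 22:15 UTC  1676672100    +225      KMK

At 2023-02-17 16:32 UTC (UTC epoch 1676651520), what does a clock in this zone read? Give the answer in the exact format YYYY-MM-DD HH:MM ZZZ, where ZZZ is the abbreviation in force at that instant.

Query: 2023-02-17 16:32 UTC
Rule 2/3 (JNA, +04:45): 2022-08-20 03:09 UTC ≤ query < 2023-02-17 22:15 UTC
16·60 + 32 + 285 = 1277 min
1277 = 0·1440 + 1277; 1277 = 21·60 + 17 → 21:17, same day
→ 2023-02-17 21:17 JNA

2023-02-17 21:17 JNA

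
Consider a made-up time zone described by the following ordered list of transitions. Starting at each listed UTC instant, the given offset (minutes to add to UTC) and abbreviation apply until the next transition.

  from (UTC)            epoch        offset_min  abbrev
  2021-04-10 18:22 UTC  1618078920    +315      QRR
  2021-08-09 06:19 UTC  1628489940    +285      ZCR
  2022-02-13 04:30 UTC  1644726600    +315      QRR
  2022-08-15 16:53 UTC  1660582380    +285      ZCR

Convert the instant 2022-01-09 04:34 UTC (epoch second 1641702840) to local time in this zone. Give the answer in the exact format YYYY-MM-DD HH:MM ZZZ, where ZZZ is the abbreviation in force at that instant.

Query: 2022-01-09 04:34 UTC
Rule 2/4 (ZCR, +04:45): 2021-08-09 06:19 UTC ≤ query < 2022-02-13 04:30 UTC
4·60 + 34 + 285 = 559 min
559 = 0·1440 + 559; 559 = 9·60 + 19 → 09:19, same day
→ 2022-01-09 09:19 ZCR

2022-01-09 09:19 ZCR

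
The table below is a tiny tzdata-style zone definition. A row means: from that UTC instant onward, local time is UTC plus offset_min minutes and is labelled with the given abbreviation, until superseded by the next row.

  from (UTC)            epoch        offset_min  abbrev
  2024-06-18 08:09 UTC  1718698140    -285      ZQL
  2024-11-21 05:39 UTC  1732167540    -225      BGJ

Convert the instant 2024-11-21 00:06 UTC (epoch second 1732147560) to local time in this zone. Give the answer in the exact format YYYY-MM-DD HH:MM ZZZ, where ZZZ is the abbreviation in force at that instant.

Query: 2024-11-21 00:06 UTC
Rule 1/2 (ZQL, -04:45): 2024-06-18 08:09 UTC ≤ query < 2024-11-21 05:39 UTC
0·60 + 6 - 285 = -279 min
-279 = -1·1440 + 1161; 1161 = 19·60 + 21 → 19:21, 2024-11-21 - 1 day = 2024-11-20
→ 2024-11-20 19:21 ZQL

2024-11-20 19:21 ZQL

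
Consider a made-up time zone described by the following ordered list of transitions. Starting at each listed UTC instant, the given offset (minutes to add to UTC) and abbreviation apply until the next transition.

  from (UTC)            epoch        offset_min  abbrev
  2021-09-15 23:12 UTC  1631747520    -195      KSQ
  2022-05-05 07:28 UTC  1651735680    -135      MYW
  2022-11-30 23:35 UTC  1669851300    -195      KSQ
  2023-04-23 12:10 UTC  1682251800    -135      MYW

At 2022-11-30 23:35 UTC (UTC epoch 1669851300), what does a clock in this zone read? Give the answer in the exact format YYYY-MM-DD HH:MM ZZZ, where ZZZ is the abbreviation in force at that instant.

Query: 2022-11-30 23:35 UTC
Rule 3/4 (KSQ, -03:15): 2022-11-30 23:35 UTC ≤ query < 2023-04-23 12:10 UTC
23·60 + 35 - 195 = 1220 min
1220 = 0·1440 + 1220; 1220 = 20·60 + 20 → 20:20, same day
→ 2022-11-30 20:20 KSQ

2022-11-30 20:20 KSQ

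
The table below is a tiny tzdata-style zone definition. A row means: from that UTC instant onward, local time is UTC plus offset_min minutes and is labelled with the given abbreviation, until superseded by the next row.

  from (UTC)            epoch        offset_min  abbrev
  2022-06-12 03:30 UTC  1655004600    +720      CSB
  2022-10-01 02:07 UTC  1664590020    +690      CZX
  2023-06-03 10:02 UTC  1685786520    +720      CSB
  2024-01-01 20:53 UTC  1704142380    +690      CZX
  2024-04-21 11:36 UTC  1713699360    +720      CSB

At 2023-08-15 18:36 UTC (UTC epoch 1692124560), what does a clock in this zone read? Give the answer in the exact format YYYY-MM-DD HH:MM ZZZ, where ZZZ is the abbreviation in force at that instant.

2023-08-16 06:36 CSB

Query: 2023-08-15 18:36 UTC
Rule 3/5 (CSB, +12:00): 2023-06-03 10:02 UTC ≤ query < 2024-01-01 20:53 UTC
18·60 + 36 + 720 = 1836 min
1836 = 1·1440 + 396; 396 = 6·60 + 36 → 06:36, 2023-08-15 + 1 day = 2023-08-16
→ 2023-08-16 06:36 CSB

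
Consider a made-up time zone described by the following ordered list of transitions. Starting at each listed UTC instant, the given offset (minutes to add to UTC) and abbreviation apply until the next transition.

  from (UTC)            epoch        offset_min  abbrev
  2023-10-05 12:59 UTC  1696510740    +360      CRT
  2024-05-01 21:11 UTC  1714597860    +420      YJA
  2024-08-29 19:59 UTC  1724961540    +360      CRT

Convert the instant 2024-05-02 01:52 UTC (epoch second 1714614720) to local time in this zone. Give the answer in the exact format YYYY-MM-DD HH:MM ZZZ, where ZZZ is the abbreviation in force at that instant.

Query: 2024-05-02 01:52 UTC
Rule 2/3 (YJA, +07:00): 2024-05-01 21:11 UTC ≤ query < 2024-08-29 19:59 UTC
1·60 + 52 + 420 = 532 min
532 = 0·1440 + 532; 532 = 8·60 + 52 → 08:52, same day
→ 2024-05-02 08:52 YJA

2024-05-02 08:52 YJA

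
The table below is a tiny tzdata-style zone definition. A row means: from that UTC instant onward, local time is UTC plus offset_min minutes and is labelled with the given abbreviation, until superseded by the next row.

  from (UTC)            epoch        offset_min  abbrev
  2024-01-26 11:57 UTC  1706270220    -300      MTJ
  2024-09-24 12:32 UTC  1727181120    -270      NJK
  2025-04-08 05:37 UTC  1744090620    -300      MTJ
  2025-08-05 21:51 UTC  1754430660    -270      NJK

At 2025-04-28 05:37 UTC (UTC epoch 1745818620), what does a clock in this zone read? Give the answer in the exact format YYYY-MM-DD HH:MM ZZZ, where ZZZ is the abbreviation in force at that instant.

Query: 2025-04-28 05:37 UTC
Rule 3/4 (MTJ, -05:00): 2025-04-08 05:37 UTC ≤ query < 2025-08-05 21:51 UTC
5·60 + 37 - 300 = 37 min
37 = 0·1440 + 37; 37 = 0·60 + 37 → 00:37, same day
→ 2025-04-28 00:37 MTJ

2025-04-28 00:37 MTJ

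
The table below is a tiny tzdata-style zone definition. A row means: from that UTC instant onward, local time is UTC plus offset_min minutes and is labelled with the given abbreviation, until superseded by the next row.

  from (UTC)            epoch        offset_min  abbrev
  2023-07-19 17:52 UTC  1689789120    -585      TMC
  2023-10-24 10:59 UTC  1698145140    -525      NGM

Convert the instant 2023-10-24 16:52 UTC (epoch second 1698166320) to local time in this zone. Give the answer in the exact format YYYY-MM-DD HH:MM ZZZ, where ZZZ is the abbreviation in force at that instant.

Query: 2023-10-24 16:52 UTC
Rule 2/2 (NGM, -08:45): 2023-10-24 10:59 UTC ≤ query < +∞
16·60 + 52 - 525 = 487 min
487 = 0·1440 + 487; 487 = 8·60 + 7 → 08:07, same day
→ 2023-10-24 08:07 NGM

2023-10-24 08:07 NGM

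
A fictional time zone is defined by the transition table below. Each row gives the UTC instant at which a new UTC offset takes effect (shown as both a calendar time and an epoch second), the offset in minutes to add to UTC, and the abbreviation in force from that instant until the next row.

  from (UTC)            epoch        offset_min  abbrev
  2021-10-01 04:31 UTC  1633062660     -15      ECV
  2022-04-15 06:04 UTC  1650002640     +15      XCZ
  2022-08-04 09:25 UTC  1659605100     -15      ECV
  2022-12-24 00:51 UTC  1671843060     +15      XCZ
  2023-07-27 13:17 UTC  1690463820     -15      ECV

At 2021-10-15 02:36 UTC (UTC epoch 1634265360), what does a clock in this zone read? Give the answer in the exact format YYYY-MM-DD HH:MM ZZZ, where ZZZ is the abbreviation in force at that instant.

Query: 2021-10-15 02:36 UTC
Rule 1/5 (ECV, -00:15): 2021-10-01 04:31 UTC ≤ query < 2022-04-15 06:04 UTC
2·60 + 36 - 15 = 141 min
141 = 0·1440 + 141; 141 = 2·60 + 21 → 02:21, same day
→ 2021-10-15 02:21 ECV

2021-10-15 02:21 ECV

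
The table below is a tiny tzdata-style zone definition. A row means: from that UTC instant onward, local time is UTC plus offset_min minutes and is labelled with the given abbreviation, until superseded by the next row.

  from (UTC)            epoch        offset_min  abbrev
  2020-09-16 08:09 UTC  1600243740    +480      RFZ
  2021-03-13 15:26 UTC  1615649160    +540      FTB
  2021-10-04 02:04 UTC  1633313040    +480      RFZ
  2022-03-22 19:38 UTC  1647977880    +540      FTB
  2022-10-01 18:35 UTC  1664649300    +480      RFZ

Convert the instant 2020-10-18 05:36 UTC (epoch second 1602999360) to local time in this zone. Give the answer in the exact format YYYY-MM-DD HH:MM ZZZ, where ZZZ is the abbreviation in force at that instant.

Query: 2020-10-18 05:36 UTC
Rule 1/5 (RFZ, +08:00): 2020-09-16 08:09 UTC ≤ query < 2021-03-13 15:26 UTC
5·60 + 36 + 480 = 816 min
816 = 0·1440 + 816; 816 = 13·60 + 36 → 13:36, same day
→ 2020-10-18 13:36 RFZ

2020-10-18 13:36 RFZ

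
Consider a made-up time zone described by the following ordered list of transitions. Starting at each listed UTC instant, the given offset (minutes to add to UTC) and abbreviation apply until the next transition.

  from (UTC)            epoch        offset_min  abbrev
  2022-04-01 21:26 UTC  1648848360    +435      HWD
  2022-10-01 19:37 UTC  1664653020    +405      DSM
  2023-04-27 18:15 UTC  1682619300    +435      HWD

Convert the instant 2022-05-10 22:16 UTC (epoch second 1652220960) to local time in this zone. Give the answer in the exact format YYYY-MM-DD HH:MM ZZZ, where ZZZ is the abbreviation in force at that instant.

2022-05-11 05:31 HWD

Query: 2022-05-10 22:16 UTC
Rule 1/3 (HWD, +07:15): 2022-04-01 21:26 UTC ≤ query < 2022-10-01 19:37 UTC
22·60 + 16 + 435 = 1771 min
1771 = 1·1440 + 331; 331 = 5·60 + 31 → 05:31, 2022-05-10 + 1 day = 2022-05-11
→ 2022-05-11 05:31 HWD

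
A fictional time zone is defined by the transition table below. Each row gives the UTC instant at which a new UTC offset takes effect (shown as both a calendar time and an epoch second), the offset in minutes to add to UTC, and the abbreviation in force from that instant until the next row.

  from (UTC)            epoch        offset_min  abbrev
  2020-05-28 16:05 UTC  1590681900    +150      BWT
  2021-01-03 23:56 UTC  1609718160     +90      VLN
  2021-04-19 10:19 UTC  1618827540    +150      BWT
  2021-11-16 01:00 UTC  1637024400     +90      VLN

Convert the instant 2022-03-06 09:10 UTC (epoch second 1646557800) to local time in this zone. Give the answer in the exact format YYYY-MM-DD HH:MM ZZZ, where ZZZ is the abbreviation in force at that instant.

Query: 2022-03-06 09:10 UTC
Rule 4/4 (VLN, +01:30): 2021-11-16 01:00 UTC ≤ query < +∞
9·60 + 10 + 90 = 640 min
640 = 0·1440 + 640; 640 = 10·60 + 40 → 10:40, same day
→ 2022-03-06 10:40 VLN

2022-03-06 10:40 VLN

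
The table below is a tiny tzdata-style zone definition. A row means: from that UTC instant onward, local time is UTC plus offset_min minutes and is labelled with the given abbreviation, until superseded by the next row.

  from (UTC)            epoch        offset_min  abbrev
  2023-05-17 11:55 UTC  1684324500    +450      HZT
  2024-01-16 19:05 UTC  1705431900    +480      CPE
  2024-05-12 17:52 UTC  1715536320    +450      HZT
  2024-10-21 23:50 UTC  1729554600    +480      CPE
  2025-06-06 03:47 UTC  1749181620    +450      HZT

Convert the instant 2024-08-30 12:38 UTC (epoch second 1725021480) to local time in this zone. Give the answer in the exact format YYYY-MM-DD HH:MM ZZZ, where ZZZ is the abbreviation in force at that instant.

2024-08-30 20:08 HZT

Query: 2024-08-30 12:38 UTC
Rule 3/5 (HZT, +07:30): 2024-05-12 17:52 UTC ≤ query < 2024-10-21 23:50 UTC
12·60 + 38 + 450 = 1208 min
1208 = 0·1440 + 1208; 1208 = 20·60 + 8 → 20:08, same day
→ 2024-08-30 20:08 HZT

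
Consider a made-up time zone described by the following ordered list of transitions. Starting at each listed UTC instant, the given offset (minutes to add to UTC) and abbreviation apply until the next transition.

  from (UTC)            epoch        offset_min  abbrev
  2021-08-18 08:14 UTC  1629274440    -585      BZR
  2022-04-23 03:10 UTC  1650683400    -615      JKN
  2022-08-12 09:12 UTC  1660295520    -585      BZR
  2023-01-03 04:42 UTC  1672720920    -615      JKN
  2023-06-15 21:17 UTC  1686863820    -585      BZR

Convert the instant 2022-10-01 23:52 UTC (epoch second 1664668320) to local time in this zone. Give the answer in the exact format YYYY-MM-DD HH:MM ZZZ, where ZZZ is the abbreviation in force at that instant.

Query: 2022-10-01 23:52 UTC
Rule 3/5 (BZR, -09:45): 2022-08-12 09:12 UTC ≤ query < 2023-01-03 04:42 UTC
23·60 + 52 - 585 = 847 min
847 = 0·1440 + 847; 847 = 14·60 + 7 → 14:07, same day
→ 2022-10-01 14:07 BZR

2022-10-01 14:07 BZR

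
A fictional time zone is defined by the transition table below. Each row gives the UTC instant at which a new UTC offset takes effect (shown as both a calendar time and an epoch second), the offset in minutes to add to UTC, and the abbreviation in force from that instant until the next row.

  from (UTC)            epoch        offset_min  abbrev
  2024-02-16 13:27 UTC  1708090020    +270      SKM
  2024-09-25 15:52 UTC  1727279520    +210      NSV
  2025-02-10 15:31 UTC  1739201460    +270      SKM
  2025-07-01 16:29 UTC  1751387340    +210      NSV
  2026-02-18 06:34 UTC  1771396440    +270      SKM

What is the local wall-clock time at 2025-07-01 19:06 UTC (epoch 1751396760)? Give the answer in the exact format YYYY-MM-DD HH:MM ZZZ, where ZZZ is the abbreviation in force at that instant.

Query: 2025-07-01 19:06 UTC
Rule 4/5 (NSV, +03:30): 2025-07-01 16:29 UTC ≤ query < 2026-02-18 06:34 UTC
19·60 + 6 + 210 = 1356 min
1356 = 0·1440 + 1356; 1356 = 22·60 + 36 → 22:36, same day
→ 2025-07-01 22:36 NSV

2025-07-01 22:36 NSV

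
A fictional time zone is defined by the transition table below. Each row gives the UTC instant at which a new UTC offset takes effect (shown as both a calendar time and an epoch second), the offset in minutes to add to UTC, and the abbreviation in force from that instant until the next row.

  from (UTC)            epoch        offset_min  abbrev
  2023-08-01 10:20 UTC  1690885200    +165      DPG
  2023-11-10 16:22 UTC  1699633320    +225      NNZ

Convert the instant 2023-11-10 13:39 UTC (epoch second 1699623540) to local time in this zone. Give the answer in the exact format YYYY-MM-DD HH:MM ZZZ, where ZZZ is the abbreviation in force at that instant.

Query: 2023-11-10 13:39 UTC
Rule 1/2 (DPG, +02:45): 2023-08-01 10:20 UTC ≤ query < 2023-11-10 16:22 UTC
13·60 + 39 + 165 = 984 min
984 = 0·1440 + 984; 984 = 16·60 + 24 → 16:24, same day
→ 2023-11-10 16:24 DPG

2023-11-10 16:24 DPG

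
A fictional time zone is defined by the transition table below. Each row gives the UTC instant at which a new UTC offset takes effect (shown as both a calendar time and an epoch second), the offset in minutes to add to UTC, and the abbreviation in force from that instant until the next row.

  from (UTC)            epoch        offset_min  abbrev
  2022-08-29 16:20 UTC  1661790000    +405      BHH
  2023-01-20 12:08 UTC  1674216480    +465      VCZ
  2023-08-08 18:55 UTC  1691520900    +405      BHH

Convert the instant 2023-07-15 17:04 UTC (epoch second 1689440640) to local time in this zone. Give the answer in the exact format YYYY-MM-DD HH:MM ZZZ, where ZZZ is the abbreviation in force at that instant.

2023-07-16 00:49 VCZ

Query: 2023-07-15 17:04 UTC
Rule 2/3 (VCZ, +07:45): 2023-01-20 12:08 UTC ≤ query < 2023-08-08 18:55 UTC
17·60 + 4 + 465 = 1489 min
1489 = 1·1440 + 49; 49 = 0·60 + 49 → 00:49, 2023-07-15 + 1 day = 2023-07-16
→ 2023-07-16 00:49 VCZ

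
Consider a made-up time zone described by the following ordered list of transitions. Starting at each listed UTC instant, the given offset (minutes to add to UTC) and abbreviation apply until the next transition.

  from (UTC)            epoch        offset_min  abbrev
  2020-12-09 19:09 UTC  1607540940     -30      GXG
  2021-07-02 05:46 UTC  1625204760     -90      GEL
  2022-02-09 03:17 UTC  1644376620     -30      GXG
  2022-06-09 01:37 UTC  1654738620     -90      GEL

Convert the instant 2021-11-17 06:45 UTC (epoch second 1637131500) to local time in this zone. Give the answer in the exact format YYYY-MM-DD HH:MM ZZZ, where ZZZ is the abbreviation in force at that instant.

2021-11-17 05:15 GEL

Query: 2021-11-17 06:45 UTC
Rule 2/4 (GEL, -01:30): 2021-07-02 05:46 UTC ≤ query < 2022-02-09 03:17 UTC
6·60 + 45 - 90 = 315 min
315 = 0·1440 + 315; 315 = 5·60 + 15 → 05:15, same day
→ 2021-11-17 05:15 GEL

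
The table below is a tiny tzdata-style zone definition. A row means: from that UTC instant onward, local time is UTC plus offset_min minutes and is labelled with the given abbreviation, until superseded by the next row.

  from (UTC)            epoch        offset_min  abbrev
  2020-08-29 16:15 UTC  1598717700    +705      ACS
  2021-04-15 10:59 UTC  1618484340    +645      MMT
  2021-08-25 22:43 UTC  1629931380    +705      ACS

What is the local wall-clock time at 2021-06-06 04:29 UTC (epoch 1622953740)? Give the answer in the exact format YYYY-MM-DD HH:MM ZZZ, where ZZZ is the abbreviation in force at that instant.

2021-06-06 15:14 MMT

Query: 2021-06-06 04:29 UTC
Rule 2/3 (MMT, +10:45): 2021-04-15 10:59 UTC ≤ query < 2021-08-25 22:43 UTC
4·60 + 29 + 645 = 914 min
914 = 0·1440 + 914; 914 = 15·60 + 14 → 15:14, same day
→ 2021-06-06 15:14 MMT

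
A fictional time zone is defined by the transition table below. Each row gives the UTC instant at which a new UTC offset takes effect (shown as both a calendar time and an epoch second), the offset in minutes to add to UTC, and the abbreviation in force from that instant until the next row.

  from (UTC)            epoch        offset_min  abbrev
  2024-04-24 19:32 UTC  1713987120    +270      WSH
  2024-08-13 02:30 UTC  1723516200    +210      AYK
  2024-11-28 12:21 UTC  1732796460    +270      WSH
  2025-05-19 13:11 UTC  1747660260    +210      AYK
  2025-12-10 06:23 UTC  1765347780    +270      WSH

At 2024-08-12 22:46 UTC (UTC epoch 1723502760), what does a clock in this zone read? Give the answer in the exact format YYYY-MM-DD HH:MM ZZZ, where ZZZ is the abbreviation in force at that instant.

Query: 2024-08-12 22:46 UTC
Rule 1/5 (WSH, +04:30): 2024-04-24 19:32 UTC ≤ query < 2024-08-13 02:30 UTC
22·60 + 46 + 270 = 1636 min
1636 = 1·1440 + 196; 196 = 3·60 + 16 → 03:16, 2024-08-12 + 1 day = 2024-08-13
→ 2024-08-13 03:16 WSH

2024-08-13 03:16 WSH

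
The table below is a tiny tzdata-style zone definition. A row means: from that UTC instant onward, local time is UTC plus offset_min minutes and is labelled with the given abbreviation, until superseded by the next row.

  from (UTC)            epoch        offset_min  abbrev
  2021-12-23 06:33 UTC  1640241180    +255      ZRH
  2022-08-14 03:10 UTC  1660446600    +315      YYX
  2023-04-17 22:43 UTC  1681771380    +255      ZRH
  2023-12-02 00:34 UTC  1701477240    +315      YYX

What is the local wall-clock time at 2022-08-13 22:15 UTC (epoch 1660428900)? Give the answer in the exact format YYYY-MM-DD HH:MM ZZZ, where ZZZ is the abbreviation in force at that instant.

Query: 2022-08-13 22:15 UTC
Rule 1/4 (ZRH, +04:15): 2021-12-23 06:33 UTC ≤ query < 2022-08-14 03:10 UTC
22·60 + 15 + 255 = 1590 min
1590 = 1·1440 + 150; 150 = 2·60 + 30 → 02:30, 2022-08-13 + 1 day = 2022-08-14
→ 2022-08-14 02:30 ZRH

2022-08-14 02:30 ZRH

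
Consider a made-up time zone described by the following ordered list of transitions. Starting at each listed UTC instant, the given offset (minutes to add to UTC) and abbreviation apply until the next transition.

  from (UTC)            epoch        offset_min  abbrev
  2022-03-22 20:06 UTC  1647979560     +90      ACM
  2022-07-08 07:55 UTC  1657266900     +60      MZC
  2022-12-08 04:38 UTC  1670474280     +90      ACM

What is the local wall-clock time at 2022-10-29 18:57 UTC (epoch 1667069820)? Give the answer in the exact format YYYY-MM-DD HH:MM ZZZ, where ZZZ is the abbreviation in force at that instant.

2022-10-29 19:57 MZC

Query: 2022-10-29 18:57 UTC
Rule 2/3 (MZC, +01:00): 2022-07-08 07:55 UTC ≤ query < 2022-12-08 04:38 UTC
18·60 + 57 + 60 = 1197 min
1197 = 0·1440 + 1197; 1197 = 19·60 + 57 → 19:57, same day
→ 2022-10-29 19:57 MZC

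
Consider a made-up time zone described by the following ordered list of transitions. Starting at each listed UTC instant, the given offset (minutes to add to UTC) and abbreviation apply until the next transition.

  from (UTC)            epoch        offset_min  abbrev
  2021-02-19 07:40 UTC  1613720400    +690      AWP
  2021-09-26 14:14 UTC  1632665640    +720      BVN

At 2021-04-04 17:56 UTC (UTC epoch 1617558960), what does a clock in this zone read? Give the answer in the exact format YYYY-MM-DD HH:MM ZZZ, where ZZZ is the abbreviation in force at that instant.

2021-04-05 05:26 AWP

Query: 2021-04-04 17:56 UTC
Rule 1/2 (AWP, +11:30): 2021-02-19 07:40 UTC ≤ query < 2021-09-26 14:14 UTC
17·60 + 56 + 690 = 1766 min
1766 = 1·1440 + 326; 326 = 5·60 + 26 → 05:26, 2021-04-04 + 1 day = 2021-04-05
→ 2021-04-05 05:26 AWP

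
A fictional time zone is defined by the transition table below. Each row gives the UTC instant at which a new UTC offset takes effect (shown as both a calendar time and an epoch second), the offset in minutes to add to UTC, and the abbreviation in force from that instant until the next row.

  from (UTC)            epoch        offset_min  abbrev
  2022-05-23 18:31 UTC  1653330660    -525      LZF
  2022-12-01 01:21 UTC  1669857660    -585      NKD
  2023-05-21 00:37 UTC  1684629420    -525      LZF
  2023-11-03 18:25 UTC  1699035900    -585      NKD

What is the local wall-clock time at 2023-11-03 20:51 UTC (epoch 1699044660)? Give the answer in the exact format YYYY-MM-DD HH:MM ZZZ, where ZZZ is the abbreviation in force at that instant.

Query: 2023-11-03 20:51 UTC
Rule 4/4 (NKD, -09:45): 2023-11-03 18:25 UTC ≤ query < +∞
20·60 + 51 - 585 = 666 min
666 = 0·1440 + 666; 666 = 11·60 + 6 → 11:06, same day
→ 2023-11-03 11:06 NKD

2023-11-03 11:06 NKD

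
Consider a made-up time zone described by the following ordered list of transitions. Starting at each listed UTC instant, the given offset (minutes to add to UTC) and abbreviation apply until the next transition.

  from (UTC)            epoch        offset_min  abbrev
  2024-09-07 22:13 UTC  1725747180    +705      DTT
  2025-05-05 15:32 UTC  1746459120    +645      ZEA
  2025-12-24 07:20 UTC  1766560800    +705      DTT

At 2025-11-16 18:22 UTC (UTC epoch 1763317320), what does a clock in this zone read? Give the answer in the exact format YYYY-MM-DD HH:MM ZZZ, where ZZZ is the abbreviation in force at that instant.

2025-11-17 05:07 ZEA

Query: 2025-11-16 18:22 UTC
Rule 2/3 (ZEA, +10:45): 2025-05-05 15:32 UTC ≤ query < 2025-12-24 07:20 UTC
18·60 + 22 + 645 = 1747 min
1747 = 1·1440 + 307; 307 = 5·60 + 7 → 05:07, 2025-11-16 + 1 day = 2025-11-17
→ 2025-11-17 05:07 ZEA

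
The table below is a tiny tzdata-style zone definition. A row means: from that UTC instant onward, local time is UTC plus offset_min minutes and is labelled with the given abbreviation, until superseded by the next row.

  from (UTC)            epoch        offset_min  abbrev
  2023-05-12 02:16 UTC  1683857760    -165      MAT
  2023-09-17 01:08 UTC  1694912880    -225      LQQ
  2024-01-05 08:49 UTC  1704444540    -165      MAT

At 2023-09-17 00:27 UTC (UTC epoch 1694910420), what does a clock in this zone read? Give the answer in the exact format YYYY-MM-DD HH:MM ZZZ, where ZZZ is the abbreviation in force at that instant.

2023-09-16 21:42 MAT

Query: 2023-09-17 00:27 UTC
Rule 1/3 (MAT, -02:45): 2023-05-12 02:16 UTC ≤ query < 2023-09-17 01:08 UTC
0·60 + 27 - 165 = -138 min
-138 = -1·1440 + 1302; 1302 = 21·60 + 42 → 21:42, 2023-09-17 - 1 day = 2023-09-16
→ 2023-09-16 21:42 MAT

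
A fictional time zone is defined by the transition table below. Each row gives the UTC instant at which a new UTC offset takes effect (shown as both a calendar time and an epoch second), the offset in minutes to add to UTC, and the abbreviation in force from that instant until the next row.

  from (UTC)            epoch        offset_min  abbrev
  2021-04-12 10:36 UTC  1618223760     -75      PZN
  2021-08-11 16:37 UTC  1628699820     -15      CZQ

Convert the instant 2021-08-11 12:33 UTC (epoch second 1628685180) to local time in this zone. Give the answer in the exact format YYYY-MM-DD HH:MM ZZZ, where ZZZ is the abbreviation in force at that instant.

Query: 2021-08-11 12:33 UTC
Rule 1/2 (PZN, -01:15): 2021-04-12 10:36 UTC ≤ query < 2021-08-11 16:37 UTC
12·60 + 33 - 75 = 678 min
678 = 0·1440 + 678; 678 = 11·60 + 18 → 11:18, same day
→ 2021-08-11 11:18 PZN

2021-08-11 11:18 PZN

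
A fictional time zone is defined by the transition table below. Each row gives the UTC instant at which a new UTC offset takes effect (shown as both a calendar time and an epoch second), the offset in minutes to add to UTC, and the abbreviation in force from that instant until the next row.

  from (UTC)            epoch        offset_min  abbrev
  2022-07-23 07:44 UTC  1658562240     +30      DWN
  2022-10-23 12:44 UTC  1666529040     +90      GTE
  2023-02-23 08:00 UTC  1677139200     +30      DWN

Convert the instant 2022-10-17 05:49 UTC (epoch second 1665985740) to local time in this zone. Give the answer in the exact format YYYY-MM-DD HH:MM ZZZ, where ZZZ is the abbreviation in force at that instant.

Query: 2022-10-17 05:49 UTC
Rule 1/3 (DWN, +00:30): 2022-07-23 07:44 UTC ≤ query < 2022-10-23 12:44 UTC
5·60 + 49 + 30 = 379 min
379 = 0·1440 + 379; 379 = 6·60 + 19 → 06:19, same day
→ 2022-10-17 06:19 DWN

2022-10-17 06:19 DWN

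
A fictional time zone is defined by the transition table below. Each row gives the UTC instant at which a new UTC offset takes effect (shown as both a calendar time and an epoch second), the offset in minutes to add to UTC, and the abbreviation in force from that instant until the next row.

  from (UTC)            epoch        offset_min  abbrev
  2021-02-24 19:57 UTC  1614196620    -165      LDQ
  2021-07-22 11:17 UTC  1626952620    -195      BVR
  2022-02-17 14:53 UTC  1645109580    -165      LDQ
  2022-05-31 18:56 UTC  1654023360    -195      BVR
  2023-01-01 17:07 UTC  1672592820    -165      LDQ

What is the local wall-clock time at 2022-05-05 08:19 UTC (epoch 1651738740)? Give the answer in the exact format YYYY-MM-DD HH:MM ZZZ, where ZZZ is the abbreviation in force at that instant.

2022-05-05 05:34 LDQ

Query: 2022-05-05 08:19 UTC
Rule 3/5 (LDQ, -02:45): 2022-02-17 14:53 UTC ≤ query < 2022-05-31 18:56 UTC
8·60 + 19 - 165 = 334 min
334 = 0·1440 + 334; 334 = 5·60 + 34 → 05:34, same day
→ 2022-05-05 05:34 LDQ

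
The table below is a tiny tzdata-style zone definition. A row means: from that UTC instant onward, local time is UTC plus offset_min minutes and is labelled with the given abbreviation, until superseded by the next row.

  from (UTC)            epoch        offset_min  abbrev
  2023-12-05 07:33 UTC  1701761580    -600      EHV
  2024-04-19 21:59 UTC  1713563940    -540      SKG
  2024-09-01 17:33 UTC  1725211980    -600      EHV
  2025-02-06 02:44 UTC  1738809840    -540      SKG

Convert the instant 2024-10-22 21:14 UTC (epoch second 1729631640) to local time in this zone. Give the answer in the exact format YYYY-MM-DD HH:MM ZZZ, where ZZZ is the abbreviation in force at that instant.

Query: 2024-10-22 21:14 UTC
Rule 3/4 (EHV, -10:00): 2024-09-01 17:33 UTC ≤ query < 2025-02-06 02:44 UTC
21·60 + 14 - 600 = 674 min
674 = 0·1440 + 674; 674 = 11·60 + 14 → 11:14, same day
→ 2024-10-22 11:14 EHV

2024-10-22 11:14 EHV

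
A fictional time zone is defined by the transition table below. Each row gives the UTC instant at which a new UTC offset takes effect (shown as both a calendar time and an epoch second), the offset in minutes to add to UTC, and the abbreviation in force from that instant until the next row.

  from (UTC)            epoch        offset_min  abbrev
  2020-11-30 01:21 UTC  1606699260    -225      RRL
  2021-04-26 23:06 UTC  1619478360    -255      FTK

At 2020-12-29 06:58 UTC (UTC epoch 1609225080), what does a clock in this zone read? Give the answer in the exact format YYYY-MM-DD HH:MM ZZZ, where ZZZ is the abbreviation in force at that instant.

Query: 2020-12-29 06:58 UTC
Rule 1/2 (RRL, -03:45): 2020-11-30 01:21 UTC ≤ query < 2021-04-26 23:06 UTC
6·60 + 58 - 225 = 193 min
193 = 0·1440 + 193; 193 = 3·60 + 13 → 03:13, same day
→ 2020-12-29 03:13 RRL

2020-12-29 03:13 RRL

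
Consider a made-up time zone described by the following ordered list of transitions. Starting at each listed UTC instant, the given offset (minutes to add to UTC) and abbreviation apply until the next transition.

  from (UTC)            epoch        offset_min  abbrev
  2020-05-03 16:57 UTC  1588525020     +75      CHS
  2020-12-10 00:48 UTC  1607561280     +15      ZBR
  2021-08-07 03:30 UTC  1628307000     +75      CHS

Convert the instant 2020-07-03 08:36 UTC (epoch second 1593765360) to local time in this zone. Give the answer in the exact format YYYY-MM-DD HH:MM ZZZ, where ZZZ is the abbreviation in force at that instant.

2020-07-03 09:51 CHS

Query: 2020-07-03 08:36 UTC
Rule 1/3 (CHS, +01:15): 2020-05-03 16:57 UTC ≤ query < 2020-12-10 00:48 UTC
8·60 + 36 + 75 = 591 min
591 = 0·1440 + 591; 591 = 9·60 + 51 → 09:51, same day
→ 2020-07-03 09:51 CHS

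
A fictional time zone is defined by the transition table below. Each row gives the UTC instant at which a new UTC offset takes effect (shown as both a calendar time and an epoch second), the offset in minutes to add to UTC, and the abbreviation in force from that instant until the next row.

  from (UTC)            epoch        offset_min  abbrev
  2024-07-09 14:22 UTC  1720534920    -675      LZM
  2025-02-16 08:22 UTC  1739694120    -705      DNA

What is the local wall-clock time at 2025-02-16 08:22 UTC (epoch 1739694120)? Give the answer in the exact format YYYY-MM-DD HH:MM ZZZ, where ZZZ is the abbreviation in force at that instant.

2025-02-15 20:37 DNA

Query: 2025-02-16 08:22 UTC
Rule 2/2 (DNA, -11:45): 2025-02-16 08:22 UTC ≤ query < +∞
8·60 + 22 - 705 = -203 min
-203 = -1·1440 + 1237; 1237 = 20·60 + 37 → 20:37, 2025-02-16 - 1 day = 2025-02-15
→ 2025-02-15 20:37 DNA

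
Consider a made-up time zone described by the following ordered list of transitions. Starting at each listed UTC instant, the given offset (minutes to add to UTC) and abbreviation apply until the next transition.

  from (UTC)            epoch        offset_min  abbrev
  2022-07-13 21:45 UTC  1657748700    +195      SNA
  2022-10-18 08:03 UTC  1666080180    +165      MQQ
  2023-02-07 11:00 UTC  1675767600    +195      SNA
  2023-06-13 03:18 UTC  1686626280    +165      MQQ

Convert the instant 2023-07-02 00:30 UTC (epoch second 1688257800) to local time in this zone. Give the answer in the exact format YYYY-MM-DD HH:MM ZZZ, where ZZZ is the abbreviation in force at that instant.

Query: 2023-07-02 00:30 UTC
Rule 4/4 (MQQ, +02:45): 2023-06-13 03:18 UTC ≤ query < +∞
0·60 + 30 + 165 = 195 min
195 = 0·1440 + 195; 195 = 3·60 + 15 → 03:15, same day
→ 2023-07-02 03:15 MQQ

2023-07-02 03:15 MQQ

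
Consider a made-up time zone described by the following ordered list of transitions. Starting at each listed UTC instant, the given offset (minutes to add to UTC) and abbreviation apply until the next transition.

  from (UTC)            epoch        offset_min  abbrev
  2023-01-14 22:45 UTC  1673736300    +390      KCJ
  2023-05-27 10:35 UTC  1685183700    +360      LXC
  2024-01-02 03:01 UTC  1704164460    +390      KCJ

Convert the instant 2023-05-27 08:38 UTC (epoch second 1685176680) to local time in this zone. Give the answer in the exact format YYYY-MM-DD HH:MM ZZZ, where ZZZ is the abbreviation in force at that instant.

2023-05-27 15:08 KCJ

Query: 2023-05-27 08:38 UTC
Rule 1/3 (KCJ, +06:30): 2023-01-14 22:45 UTC ≤ query < 2023-05-27 10:35 UTC
8·60 + 38 + 390 = 908 min
908 = 0·1440 + 908; 908 = 15·60 + 8 → 15:08, same day
→ 2023-05-27 15:08 KCJ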